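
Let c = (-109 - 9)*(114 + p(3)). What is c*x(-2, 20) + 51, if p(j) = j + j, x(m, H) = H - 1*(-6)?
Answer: -368109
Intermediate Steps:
x(m, H) = 6 + H (x(m, H) = H + 6 = 6 + H)
p(j) = 2*j
c = -14160 (c = (-109 - 9)*(114 + 2*3) = -118*(114 + 6) = -118*120 = -14160)
c*x(-2, 20) + 51 = -14160*(6 + 20) + 51 = -14160*26 + 51 = -368160 + 51 = -368109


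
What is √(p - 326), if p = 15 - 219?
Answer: I*√530 ≈ 23.022*I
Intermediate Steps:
p = -204
√(p - 326) = √(-204 - 326) = √(-530) = I*√530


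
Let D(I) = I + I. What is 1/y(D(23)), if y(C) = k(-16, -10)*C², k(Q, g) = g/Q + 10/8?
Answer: 2/7935 ≈ 0.00025205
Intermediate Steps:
D(I) = 2*I
k(Q, g) = 5/4 + g/Q (k(Q, g) = g/Q + 10*(⅛) = g/Q + 5/4 = 5/4 + g/Q)
y(C) = 15*C²/8 (y(C) = (5/4 - 10/(-16))*C² = (5/4 - 10*(-1/16))*C² = (5/4 + 5/8)*C² = 15*C²/8)
1/y(D(23)) = 1/(15*(2*23)²/8) = 1/((15/8)*46²) = 1/((15/8)*2116) = 1/(7935/2) = 2/7935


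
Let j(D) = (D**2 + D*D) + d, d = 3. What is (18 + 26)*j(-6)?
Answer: 3300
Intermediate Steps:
j(D) = 3 + 2*D**2 (j(D) = (D**2 + D*D) + 3 = (D**2 + D**2) + 3 = 2*D**2 + 3 = 3 + 2*D**2)
(18 + 26)*j(-6) = (18 + 26)*(3 + 2*(-6)**2) = 44*(3 + 2*36) = 44*(3 + 72) = 44*75 = 3300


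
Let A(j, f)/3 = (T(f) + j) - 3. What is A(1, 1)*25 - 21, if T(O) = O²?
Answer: -96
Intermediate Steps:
A(j, f) = -9 + 3*j + 3*f² (A(j, f) = 3*((f² + j) - 3) = 3*((j + f²) - 3) = 3*(-3 + j + f²) = -9 + 3*j + 3*f²)
A(1, 1)*25 - 21 = (-9 + 3*1 + 3*1²)*25 - 21 = (-9 + 3 + 3*1)*25 - 21 = (-9 + 3 + 3)*25 - 21 = -3*25 - 21 = -75 - 21 = -96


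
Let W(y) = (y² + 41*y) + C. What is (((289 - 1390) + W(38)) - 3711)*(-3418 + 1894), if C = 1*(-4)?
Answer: 2764536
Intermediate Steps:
C = -4
W(y) = -4 + y² + 41*y (W(y) = (y² + 41*y) - 4 = -4 + y² + 41*y)
(((289 - 1390) + W(38)) - 3711)*(-3418 + 1894) = (((289 - 1390) + (-4 + 38² + 41*38)) - 3711)*(-3418 + 1894) = ((-1101 + (-4 + 1444 + 1558)) - 3711)*(-1524) = ((-1101 + 2998) - 3711)*(-1524) = (1897 - 3711)*(-1524) = -1814*(-1524) = 2764536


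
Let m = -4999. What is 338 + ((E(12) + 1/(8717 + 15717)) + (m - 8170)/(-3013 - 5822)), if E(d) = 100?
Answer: 4993408579/11361810 ≈ 439.49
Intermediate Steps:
338 + ((E(12) + 1/(8717 + 15717)) + (m - 8170)/(-3013 - 5822)) = 338 + ((100 + 1/(8717 + 15717)) + (-4999 - 8170)/(-3013 - 5822)) = 338 + ((100 + 1/24434) - 13169/(-8835)) = 338 + ((100 + 1/24434) - 13169*(-1/8835)) = 338 + (2443401/24434 + 13169/8835) = 338 + 1153116799/11361810 = 4993408579/11361810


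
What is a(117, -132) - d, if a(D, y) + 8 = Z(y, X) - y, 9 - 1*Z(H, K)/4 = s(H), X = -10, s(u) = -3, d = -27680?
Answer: 27852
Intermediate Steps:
Z(H, K) = 48 (Z(H, K) = 36 - 4*(-3) = 36 + 12 = 48)
a(D, y) = 40 - y (a(D, y) = -8 + (48 - y) = 40 - y)
a(117, -132) - d = (40 - 1*(-132)) - 1*(-27680) = (40 + 132) + 27680 = 172 + 27680 = 27852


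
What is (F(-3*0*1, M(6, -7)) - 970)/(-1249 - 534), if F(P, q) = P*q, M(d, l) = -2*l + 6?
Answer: 970/1783 ≈ 0.54403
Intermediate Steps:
M(d, l) = 6 - 2*l
(F(-3*0*1, M(6, -7)) - 970)/(-1249 - 534) = ((-3*0*1)*(6 - 2*(-7)) - 970)/(-1249 - 534) = ((0*1)*(6 + 14) - 970)/(-1783) = (0*20 - 970)*(-1/1783) = (0 - 970)*(-1/1783) = -970*(-1/1783) = 970/1783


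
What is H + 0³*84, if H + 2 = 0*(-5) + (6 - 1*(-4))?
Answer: 8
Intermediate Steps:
H = 8 (H = -2 + (0*(-5) + (6 - 1*(-4))) = -2 + (0 + (6 + 4)) = -2 + (0 + 10) = -2 + 10 = 8)
H + 0³*84 = 8 + 0³*84 = 8 + 0*84 = 8 + 0 = 8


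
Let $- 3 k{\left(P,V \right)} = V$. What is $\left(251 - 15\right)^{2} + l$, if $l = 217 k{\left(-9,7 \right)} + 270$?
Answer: $\frac{166379}{3} \approx 55460.0$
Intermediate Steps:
$k{\left(P,V \right)} = - \frac{V}{3}$
$l = - \frac{709}{3}$ ($l = 217 \left(\left(- \frac{1}{3}\right) 7\right) + 270 = 217 \left(- \frac{7}{3}\right) + 270 = - \frac{1519}{3} + 270 = - \frac{709}{3} \approx -236.33$)
$\left(251 - 15\right)^{2} + l = \left(251 - 15\right)^{2} - \frac{709}{3} = 236^{2} - \frac{709}{3} = 55696 - \frac{709}{3} = \frac{166379}{3}$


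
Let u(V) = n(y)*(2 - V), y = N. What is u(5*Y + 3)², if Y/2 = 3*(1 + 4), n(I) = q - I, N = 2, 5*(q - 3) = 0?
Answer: 22801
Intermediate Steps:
q = 3 (q = 3 + (⅕)*0 = 3 + 0 = 3)
y = 2
n(I) = 3 - I
Y = 30 (Y = 2*(3*(1 + 4)) = 2*(3*5) = 2*15 = 30)
u(V) = 2 - V (u(V) = (3 - 1*2)*(2 - V) = (3 - 2)*(2 - V) = 1*(2 - V) = 2 - V)
u(5*Y + 3)² = (2 - (5*30 + 3))² = (2 - (150 + 3))² = (2 - 1*153)² = (2 - 153)² = (-151)² = 22801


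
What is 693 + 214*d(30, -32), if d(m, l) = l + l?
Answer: -13003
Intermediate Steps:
d(m, l) = 2*l
693 + 214*d(30, -32) = 693 + 214*(2*(-32)) = 693 + 214*(-64) = 693 - 13696 = -13003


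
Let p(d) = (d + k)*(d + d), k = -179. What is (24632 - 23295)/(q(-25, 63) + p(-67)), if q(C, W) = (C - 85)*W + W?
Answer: 1337/26097 ≈ 0.051232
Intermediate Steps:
p(d) = 2*d*(-179 + d) (p(d) = (d - 179)*(d + d) = (-179 + d)*(2*d) = 2*d*(-179 + d))
q(C, W) = W + W*(-85 + C) (q(C, W) = (-85 + C)*W + W = W*(-85 + C) + W = W + W*(-85 + C))
(24632 - 23295)/(q(-25, 63) + p(-67)) = (24632 - 23295)/(63*(-84 - 25) + 2*(-67)*(-179 - 67)) = 1337/(63*(-109) + 2*(-67)*(-246)) = 1337/(-6867 + 32964) = 1337/26097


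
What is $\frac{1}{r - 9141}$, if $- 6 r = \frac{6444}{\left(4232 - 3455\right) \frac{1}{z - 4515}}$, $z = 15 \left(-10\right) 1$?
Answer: $- \frac{259}{697449} \approx -0.00037135$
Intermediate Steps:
$z = -150$ ($z = \left(-150\right) 1 = -150$)
$r = \frac{1670070}{259}$ ($r = - \frac{6444 \frac{1}{\left(4232 - 3455\right) \frac{1}{-150 - 4515}}}{6} = - \frac{6444 \frac{1}{777 \frac{1}{-4665}}}{6} = - \frac{6444 \frac{1}{777 \left(- \frac{1}{4665}\right)}}{6} = - \frac{6444 \frac{1}{- \frac{259}{1555}}}{6} = - \frac{6444 \left(- \frac{1555}{259}\right)}{6} = \left(- \frac{1}{6}\right) \left(- \frac{10020420}{259}\right) = \frac{1670070}{259} \approx 6448.1$)
$\frac{1}{r - 9141} = \frac{1}{\frac{1670070}{259} - 9141} = \frac{1}{- \frac{697449}{259}} = - \frac{259}{697449}$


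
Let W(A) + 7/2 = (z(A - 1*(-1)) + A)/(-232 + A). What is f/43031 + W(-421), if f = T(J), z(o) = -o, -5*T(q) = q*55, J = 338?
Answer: -201464347/56198486 ≈ -3.5849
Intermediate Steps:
T(q) = -11*q (T(q) = -q*55/5 = -11*q)
f = -3718 (f = -11*338 = -3718)
W(A) = -7/2 - 1/(-232 + A) (W(A) = -7/2 + (-(A - 1*(-1)) + A)/(-232 + A) = -7/2 + (-(A + 1) + A)/(-232 + A) = -7/2 + (-(1 + A) + A)/(-232 + A) = -7/2 + ((-1 - A) + A)/(-232 + A) = -7/2 - 1/(-232 + A))
f/43031 + W(-421) = -3718/43031 + (1622 - 7*(-421))/(2*(-232 - 421)) = -3718*1/43031 + (1/2)*(1622 + 2947)/(-653) = -3718/43031 + (1/2)*(-1/653)*4569 = -3718/43031 - 4569/1306 = -201464347/56198486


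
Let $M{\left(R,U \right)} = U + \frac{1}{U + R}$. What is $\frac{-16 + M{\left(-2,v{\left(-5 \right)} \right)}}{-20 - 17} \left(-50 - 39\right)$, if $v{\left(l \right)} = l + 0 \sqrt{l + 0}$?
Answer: $- \frac{356}{7} \approx -50.857$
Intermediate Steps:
$v{\left(l \right)} = l$ ($v{\left(l \right)} = l + 0 \sqrt{l} = l + 0 = l$)
$M{\left(R,U \right)} = U + \frac{1}{R + U}$
$\frac{-16 + M{\left(-2,v{\left(-5 \right)} \right)}}{-20 - 17} \left(-50 - 39\right) = \frac{-16 + \frac{1 + \left(-5\right)^{2} - -10}{-2 - 5}}{-20 - 17} \left(-50 - 39\right) = \frac{-16 + \frac{1 + 25 + 10}{-7}}{-37} \left(-89\right) = \left(-16 - \frac{36}{7}\right) \left(- \frac{1}{37}\right) \left(-89\right) = \left(- \frac{148}{7}\right) \left(- \frac{1}{37}\right) \left(-89\right) = \frac{4}{7} \left(-89\right) = - \frac{356}{7}$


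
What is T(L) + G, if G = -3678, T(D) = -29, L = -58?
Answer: -3707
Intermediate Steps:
T(L) + G = -29 - 3678 = -3707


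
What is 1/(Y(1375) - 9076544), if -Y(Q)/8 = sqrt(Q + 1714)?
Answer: -141821/1287244543535 + sqrt(3089)/10297956348280 ≈ -1.1017e-7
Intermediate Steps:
Y(Q) = -8*sqrt(1714 + Q) (Y(Q) = -8*sqrt(Q + 1714) = -8*sqrt(1714 + Q))
1/(Y(1375) - 9076544) = 1/(-8*sqrt(1714 + 1375) - 9076544) = 1/(-8*sqrt(3089) - 9076544) = 1/(-9076544 - 8*sqrt(3089))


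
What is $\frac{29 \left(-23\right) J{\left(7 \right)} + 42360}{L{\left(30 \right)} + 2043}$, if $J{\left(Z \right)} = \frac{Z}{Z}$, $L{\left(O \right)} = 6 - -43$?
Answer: $\frac{41693}{2092} \approx 19.93$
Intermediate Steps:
$L{\left(O \right)} = 49$ ($L{\left(O \right)} = 6 + 43 = 49$)
$J{\left(Z \right)} = 1$
$\frac{29 \left(-23\right) J{\left(7 \right)} + 42360}{L{\left(30 \right)} + 2043} = \frac{29 \left(-23\right) 1 + 42360}{49 + 2043} = \frac{\left(-667\right) 1 + 42360}{2092} = \left(-667 + 42360\right) \frac{1}{2092} = 41693 \cdot \frac{1}{2092} = \frac{41693}{2092}$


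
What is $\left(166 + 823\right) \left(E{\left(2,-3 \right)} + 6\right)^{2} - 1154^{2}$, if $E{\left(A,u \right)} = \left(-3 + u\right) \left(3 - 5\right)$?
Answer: $-1011280$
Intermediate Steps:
$E{\left(A,u \right)} = 6 - 2 u$ ($E{\left(A,u \right)} = \left(-3 + u\right) \left(-2\right) = 6 - 2 u$)
$\left(166 + 823\right) \left(E{\left(2,-3 \right)} + 6\right)^{2} - 1154^{2} = \left(166 + 823\right) \left(\left(6 - -6\right) + 6\right)^{2} - 1154^{2} = 989 \left(\left(6 + 6\right) + 6\right)^{2} - 1331716 = 989 \left(12 + 6\right)^{2} - 1331716 = 989 \cdot 18^{2} - 1331716 = 989 \cdot 324 - 1331716 = 320436 - 1331716 = -1011280$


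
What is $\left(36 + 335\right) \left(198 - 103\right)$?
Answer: $35245$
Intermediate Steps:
$\left(36 + 335\right) \left(198 - 103\right) = 371 \cdot 95 = 35245$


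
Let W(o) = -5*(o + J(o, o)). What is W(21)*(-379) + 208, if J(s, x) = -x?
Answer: 208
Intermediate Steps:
W(o) = 0 (W(o) = -5*(o - o) = -5*0 = 0)
W(21)*(-379) + 208 = 0*(-379) + 208 = 0 + 208 = 208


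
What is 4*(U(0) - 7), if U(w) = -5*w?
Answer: -28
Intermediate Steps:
4*(U(0) - 7) = 4*(-5*0 - 7) = 4*(0 - 7) = 4*(-7) = -28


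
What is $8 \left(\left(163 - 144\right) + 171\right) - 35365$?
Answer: $-33845$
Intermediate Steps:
$8 \left(\left(163 - 144\right) + 171\right) - 35365 = 8 \left(19 + 171\right) - 35365 = 8 \cdot 190 - 35365 = 1520 - 35365 = -33845$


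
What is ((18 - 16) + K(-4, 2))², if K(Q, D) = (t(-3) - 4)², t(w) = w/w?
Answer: 121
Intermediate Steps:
t(w) = 1
K(Q, D) = 9 (K(Q, D) = (1 - 4)² = (-3)² = 9)
((18 - 16) + K(-4, 2))² = ((18 - 16) + 9)² = (2 + 9)² = 11² = 121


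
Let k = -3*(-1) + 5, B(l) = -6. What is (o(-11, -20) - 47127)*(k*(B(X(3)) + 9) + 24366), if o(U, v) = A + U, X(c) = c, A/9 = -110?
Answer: -1173841920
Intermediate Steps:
A = -990 (A = 9*(-110) = -990)
k = 8 (k = 3 + 5 = 8)
o(U, v) = -990 + U
(o(-11, -20) - 47127)*(k*(B(X(3)) + 9) + 24366) = ((-990 - 11) - 47127)*(8*(-6 + 9) + 24366) = (-1001 - 47127)*(8*3 + 24366) = -48128*(24 + 24366) = -48128*24390 = -1173841920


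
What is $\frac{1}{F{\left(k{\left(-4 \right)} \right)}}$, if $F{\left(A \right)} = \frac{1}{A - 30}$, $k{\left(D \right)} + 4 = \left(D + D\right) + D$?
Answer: $-46$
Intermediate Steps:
$k{\left(D \right)} = -4 + 3 D$ ($k{\left(D \right)} = -4 + \left(\left(D + D\right) + D\right) = -4 + \left(2 D + D\right) = -4 + 3 D$)
$F{\left(A \right)} = \frac{1}{-30 + A}$
$\frac{1}{F{\left(k{\left(-4 \right)} \right)}} = \frac{1}{\frac{1}{-30 + \left(-4 + 3 \left(-4\right)\right)}} = \frac{1}{\frac{1}{-30 - 16}} = \frac{1}{\frac{1}{-46}} = \frac{1}{- \frac{1}{46}} = -46$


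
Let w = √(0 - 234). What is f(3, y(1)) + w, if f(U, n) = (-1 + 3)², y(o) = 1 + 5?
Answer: 4 + 3*I*√26 ≈ 4.0 + 15.297*I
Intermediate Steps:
y(o) = 6
f(U, n) = 4 (f(U, n) = 2² = 4)
w = 3*I*√26 (w = √(-234) = 3*I*√26 ≈ 15.297*I)
f(3, y(1)) + w = 4 + 3*I*√26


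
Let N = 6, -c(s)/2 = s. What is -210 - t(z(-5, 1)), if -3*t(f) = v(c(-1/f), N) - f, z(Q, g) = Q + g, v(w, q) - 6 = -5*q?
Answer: -650/3 ≈ -216.67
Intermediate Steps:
c(s) = -2*s
v(w, q) = 6 - 5*q
t(f) = 8 + f/3 (t(f) = -((6 - 5*6) - f)/3 = -((6 - 30) - f)/3 = -(-24 - f)/3 = 8 + f/3)
-210 - t(z(-5, 1)) = -210 - (8 + (-5 + 1)/3) = -210 - (8 + (1/3)*(-4)) = -210 - (8 - 4/3) = -210 - 1*20/3 = -210 - 20/3 = -650/3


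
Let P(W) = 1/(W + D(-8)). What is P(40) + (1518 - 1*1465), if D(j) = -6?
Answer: 1803/34 ≈ 53.029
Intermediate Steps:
P(W) = 1/(-6 + W) (P(W) = 1/(W - 6) = 1/(-6 + W))
P(40) + (1518 - 1*1465) = 1/(-6 + 40) + (1518 - 1*1465) = 1/34 + (1518 - 1465) = 1/34 + 53 = 1803/34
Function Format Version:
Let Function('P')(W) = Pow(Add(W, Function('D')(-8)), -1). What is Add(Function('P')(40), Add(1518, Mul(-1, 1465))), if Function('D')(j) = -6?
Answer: Rational(1803, 34) ≈ 53.029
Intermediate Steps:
Function('P')(W) = Pow(Add(-6, W), -1) (Function('P')(W) = Pow(Add(W, -6), -1) = Pow(Add(-6, W), -1))
Add(Function('P')(40), Add(1518, Mul(-1, 1465))) = Add(Pow(Add(-6, 40), -1), Add(1518, Mul(-1, 1465))) = Add(Pow(34, -1), Add(1518, -1465)) = Add(Rational(1, 34), 53) = Rational(1803, 34)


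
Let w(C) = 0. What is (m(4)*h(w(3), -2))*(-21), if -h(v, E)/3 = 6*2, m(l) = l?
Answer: 3024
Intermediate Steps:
h(v, E) = -36 (h(v, E) = -18*2 = -3*12 = -36)
(m(4)*h(w(3), -2))*(-21) = (4*(-36))*(-21) = -144*(-21) = 3024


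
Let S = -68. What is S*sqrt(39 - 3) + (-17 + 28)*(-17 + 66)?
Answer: 131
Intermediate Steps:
S*sqrt(39 - 3) + (-17 + 28)*(-17 + 66) = -68*sqrt(39 - 3) + (-17 + 28)*(-17 + 66) = -68*sqrt(36) + 11*49 = -68*6 + 539 = -408 + 539 = 131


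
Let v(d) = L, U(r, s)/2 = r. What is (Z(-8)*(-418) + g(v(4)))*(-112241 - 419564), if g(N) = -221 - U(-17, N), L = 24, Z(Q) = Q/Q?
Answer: 321742025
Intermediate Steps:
Z(Q) = 1
U(r, s) = 2*r
v(d) = 24
g(N) = -187 (g(N) = -221 - 2*(-17) = -221 - 1*(-34) = -221 + 34 = -187)
(Z(-8)*(-418) + g(v(4)))*(-112241 - 419564) = (1*(-418) - 187)*(-112241 - 419564) = (-418 - 187)*(-531805) = -605*(-531805) = 321742025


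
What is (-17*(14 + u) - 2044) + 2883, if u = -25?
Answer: 1026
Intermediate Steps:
(-17*(14 + u) - 2044) + 2883 = (-17*(14 - 25) - 2044) + 2883 = (-17*(-11) - 2044) + 2883 = (187 - 2044) + 2883 = -1857 + 2883 = 1026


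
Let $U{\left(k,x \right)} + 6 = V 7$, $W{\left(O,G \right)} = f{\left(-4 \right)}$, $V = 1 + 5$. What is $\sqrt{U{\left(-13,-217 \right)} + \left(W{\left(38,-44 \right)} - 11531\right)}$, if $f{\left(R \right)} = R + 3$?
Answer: $2 i \sqrt{2874} \approx 107.22 i$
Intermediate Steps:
$f{\left(R \right)} = 3 + R$
$V = 6$
$W{\left(O,G \right)} = -1$ ($W{\left(O,G \right)} = 3 - 4 = -1$)
$U{\left(k,x \right)} = 36$ ($U{\left(k,x \right)} = -6 + 6 \cdot 7 = -6 + 42 = 36$)
$\sqrt{U{\left(-13,-217 \right)} + \left(W{\left(38,-44 \right)} - 11531\right)} = \sqrt{36 - 11532} = \sqrt{-11496} = 2 i \sqrt{2874}$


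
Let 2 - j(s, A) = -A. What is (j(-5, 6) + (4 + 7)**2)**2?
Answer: 16641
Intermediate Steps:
j(s, A) = 2 + A (j(s, A) = 2 - (-1)*A = 2 + A)
(j(-5, 6) + (4 + 7)**2)**2 = ((2 + 6) + (4 + 7)**2)**2 = (8 + 11**2)**2 = (8 + 121)**2 = 129**2 = 16641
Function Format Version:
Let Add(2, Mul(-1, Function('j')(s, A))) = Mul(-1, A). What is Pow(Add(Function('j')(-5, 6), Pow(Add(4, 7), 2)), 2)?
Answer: 16641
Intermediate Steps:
Function('j')(s, A) = Add(2, A) (Function('j')(s, A) = Add(2, Mul(-1, Mul(-1, A))) = Add(2, A))
Pow(Add(Function('j')(-5, 6), Pow(Add(4, 7), 2)), 2) = Pow(Add(Add(2, 6), Pow(Add(4, 7), 2)), 2) = Pow(Add(8, Pow(11, 2)), 2) = Pow(Add(8, 121), 2) = Pow(129, 2) = 16641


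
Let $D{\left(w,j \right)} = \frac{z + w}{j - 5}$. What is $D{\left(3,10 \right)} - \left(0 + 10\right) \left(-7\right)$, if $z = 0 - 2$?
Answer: $\frac{351}{5} \approx 70.2$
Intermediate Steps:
$z = -2$ ($z = 0 - 2 = -2$)
$D{\left(w,j \right)} = \frac{-2 + w}{-5 + j}$ ($D{\left(w,j \right)} = \frac{-2 + w}{j - 5} = \frac{-2 + w}{-5 + j}$)
$D{\left(3,10 \right)} - \left(0 + 10\right) \left(-7\right) = \frac{-2 + 3}{-5 + 10} - \left(0 + 10\right) \left(-7\right) = \frac{1}{5} \cdot 1 - 10 \left(-7\right) = \frac{1}{5} \cdot 1 - -70 = \frac{1}{5} + 70 = \frac{351}{5}$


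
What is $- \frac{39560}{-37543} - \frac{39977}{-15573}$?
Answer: $\frac{2116924391}{584657139} \approx 3.6208$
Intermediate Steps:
$- \frac{39560}{-37543} - \frac{39977}{-15573} = \left(-39560\right) \left(- \frac{1}{37543}\right) - - \frac{39977}{15573} = \frac{39560}{37543} + \frac{39977}{15573} = \frac{2116924391}{584657139}$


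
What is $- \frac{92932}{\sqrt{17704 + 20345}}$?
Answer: $- \frac{92932 \sqrt{38049}}{38049} \approx -476.42$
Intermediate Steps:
$- \frac{92932}{\sqrt{17704 + 20345}} = - \frac{92932}{\sqrt{38049}} = - 92932 \frac{\sqrt{38049}}{38049} = - \frac{92932 \sqrt{38049}}{38049}$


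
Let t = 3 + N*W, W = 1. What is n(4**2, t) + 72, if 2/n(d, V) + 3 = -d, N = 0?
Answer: 1366/19 ≈ 71.895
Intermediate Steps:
t = 3 (t = 3 + 0*1 = 3 + 0 = 3)
n(d, V) = 2/(-3 - d)
n(4**2, t) + 72 = -2/(3 + 4**2) + 72 = -2/(3 + 16) + 72 = -2/19 + 72 = 1366/19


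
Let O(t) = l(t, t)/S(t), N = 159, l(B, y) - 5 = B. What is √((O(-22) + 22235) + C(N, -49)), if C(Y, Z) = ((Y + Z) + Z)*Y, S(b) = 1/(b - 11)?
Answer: √32495 ≈ 180.26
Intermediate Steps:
l(B, y) = 5 + B
S(b) = 1/(-11 + b)
C(Y, Z) = Y*(Y + 2*Z) (C(Y, Z) = (Y + 2*Z)*Y = Y*(Y + 2*Z))
O(t) = (-11 + t)*(5 + t) (O(t) = (5 + t)/(1/(-11 + t)) = (5 + t)*(-11 + t) = (-11 + t)*(5 + t))
√((O(-22) + 22235) + C(N, -49)) = √(((-11 - 22)*(5 - 22) + 22235) + 159*(159 + 2*(-49))) = √((-33*(-17) + 22235) + 159*(159 - 98)) = √((561 + 22235) + 159*61) = √(22796 + 9699) = √32495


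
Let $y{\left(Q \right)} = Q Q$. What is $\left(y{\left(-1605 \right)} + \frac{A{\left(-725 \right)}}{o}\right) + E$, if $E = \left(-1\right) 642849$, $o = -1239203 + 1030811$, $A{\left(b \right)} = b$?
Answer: $\frac{402858413717}{208392} \approx 1.9332 \cdot 10^{6}$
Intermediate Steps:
$y{\left(Q \right)} = Q^{2}$
$o = -208392$
$E = -642849$
$\left(y{\left(-1605 \right)} + \frac{A{\left(-725 \right)}}{o}\right) + E = \left(\left(-1605\right)^{2} - \frac{725}{-208392}\right) - 642849 = \left(2576025 - - \frac{725}{208392}\right) - 642849 = \left(2576025 + \frac{725}{208392}\right) - 642849 = \frac{536823002525}{208392} - 642849 = \frac{402858413717}{208392}$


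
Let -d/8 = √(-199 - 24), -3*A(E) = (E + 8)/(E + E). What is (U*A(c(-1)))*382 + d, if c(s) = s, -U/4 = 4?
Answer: -21392/3 - 8*I*√223 ≈ -7130.7 - 119.47*I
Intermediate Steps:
U = -16 (U = -4*4 = -16)
A(E) = -(8 + E)/(6*E) (A(E) = -(E + 8)/(3*(E + E)) = -(8 + E)/(3*(2*E)) = -(8 + E)*1/(2*E)/3 = -(8 + E)/(6*E))
d = -8*I*√223 (d = -8*√(-199 - 24) = -8*I*√223 ≈ -119.47*I)
(U*A(c(-1)))*382 + d = -8*(-8 - 1*(-1))/(3*(-1))*382 - 8*I*√223 = -8*(-1)*(-8 + 1)/3*382 - 8*I*√223 = -8*(-1)*(-7)/3*382 - 8*I*√223 = -16*7/6*382 - 8*I*√223 = -56/3*382 - 8*I*√223 = -21392/3 - 8*I*√223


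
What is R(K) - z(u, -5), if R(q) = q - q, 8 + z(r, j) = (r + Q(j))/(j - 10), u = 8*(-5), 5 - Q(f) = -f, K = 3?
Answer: 16/3 ≈ 5.3333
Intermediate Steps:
Q(f) = 5 + f (Q(f) = 5 - (-1)*f = 5 + f)
u = -40
z(r, j) = -8 + (5 + j + r)/(-10 + j) (z(r, j) = -8 + (r + (5 + j))/(j - 10) = -8 + (5 + j + r)/(-10 + j))
R(q) = 0
R(K) - z(u, -5) = 0 - (85 - 40 - 7*(-5))/(-10 - 5) = 0 - (85 - 40 + 35)/(-15) = 0 - (-1)*80/15 = 0 - 1*(-16/3) = 0 + 16/3 = 16/3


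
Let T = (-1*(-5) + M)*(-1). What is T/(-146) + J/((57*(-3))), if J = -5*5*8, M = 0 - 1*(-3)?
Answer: 15284/12483 ≈ 1.2244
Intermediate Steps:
M = 3 (M = 0 + 3 = 3)
T = -8 (T = (-1*(-5) + 3)*(-1) = (5 + 3)*(-1) = 8*(-1) = -8)
J = -200 (J = -25*8 = -200)
T/(-146) + J/((57*(-3))) = -8/(-146) - 200/(57*(-3)) = -8*(-1/146) - 200/(-171) = 4/73 - 200*(-1/171) = 4/73 + 200/171 = 15284/12483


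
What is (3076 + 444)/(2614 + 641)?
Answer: 704/651 ≈ 1.0814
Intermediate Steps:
(3076 + 444)/(2614 + 641) = 3520/3255 = 3520*(1/3255) = 704/651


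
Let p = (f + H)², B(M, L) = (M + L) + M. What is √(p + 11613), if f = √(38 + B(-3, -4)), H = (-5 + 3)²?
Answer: √(11657 + 16*√7) ≈ 108.16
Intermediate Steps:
B(M, L) = L + 2*M (B(M, L) = (L + M) + M = L + 2*M)
H = 4 (H = (-2)² = 4)
f = 2*√7 (f = √(38 + (-4 + 2*(-3))) = √(38 + (-4 - 6)) = √(38 - 10) = √28 = 2*√7 ≈ 5.2915)
p = (4 + 2*√7)² (p = (2*√7 + 4)² = (4 + 2*√7)² ≈ 86.332)
√(p + 11613) = √((44 + 16*√7) + 11613) = √(11657 + 16*√7)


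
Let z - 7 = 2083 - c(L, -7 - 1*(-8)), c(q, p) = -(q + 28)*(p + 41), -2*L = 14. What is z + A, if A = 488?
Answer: 3460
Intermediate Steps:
L = -7 (L = -½*14 = -7)
c(q, p) = -(28 + q)*(41 + p)
z = 2972 (z = 7 + (2083 - (-1148 - 41*(-7) - 28*(-7 - 1*(-8)) - 1*(-7 - 1*(-8))*(-7))) = 7 + (2083 - (-1148 + 287 - 28*(-7 + 8) - 1*(-7 + 8)*(-7))) = 7 + (2083 - (-1148 + 287 - 28*1 - 1*1*(-7))) = 7 + (2083 - (-1148 + 287 - 28 + 7)) = 7 + (2083 - 1*(-882)) = 7 + (2083 + 882) = 7 + 2965 = 2972)
z + A = 2972 + 488 = 3460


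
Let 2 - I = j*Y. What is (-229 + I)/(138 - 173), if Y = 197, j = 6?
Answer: 1409/35 ≈ 40.257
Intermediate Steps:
I = -1180 (I = 2 - 6*197 = 2 - 1*1182 = 2 - 1182 = -1180)
(-229 + I)/(138 - 173) = (-229 - 1180)/(138 - 173) = -1409/(-35) = -1409*(-1/35) = 1409/35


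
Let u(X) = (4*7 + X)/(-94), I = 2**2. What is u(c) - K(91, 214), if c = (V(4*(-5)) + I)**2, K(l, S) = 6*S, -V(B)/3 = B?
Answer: -62410/47 ≈ -1327.9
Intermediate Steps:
V(B) = -3*B
I = 4
c = 4096 (c = (-12*(-5) + 4)**2 = (-3*(-20) + 4)**2 = (60 + 4)**2 = 64**2 = 4096)
u(X) = -14/47 - X/94 (u(X) = (28 + X)*(-1/94) = -14/47 - X/94)
u(c) - K(91, 214) = (-14/47 - 1/94*4096) - 6*214 = (-14/47 - 2048/47) - 1*1284 = -2062/47 - 1284 = -62410/47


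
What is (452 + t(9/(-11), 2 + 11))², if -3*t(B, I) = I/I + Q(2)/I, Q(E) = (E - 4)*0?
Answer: 1836025/9 ≈ 2.0400e+5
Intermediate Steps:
Q(E) = 0 (Q(E) = (-4 + E)*0 = 0)
t(B, I) = -⅓ (t(B, I) = -(I/I + 0/I)/3 = -(1 + 0)/3 = -⅓*1 = -⅓)
(452 + t(9/(-11), 2 + 11))² = (452 - ⅓)² = (1355/3)² = 1836025/9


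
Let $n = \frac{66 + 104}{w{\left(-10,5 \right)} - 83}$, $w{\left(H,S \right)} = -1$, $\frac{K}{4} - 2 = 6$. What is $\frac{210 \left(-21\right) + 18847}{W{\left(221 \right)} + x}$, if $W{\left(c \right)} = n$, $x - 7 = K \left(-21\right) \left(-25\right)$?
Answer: $\frac{606354}{705809} \approx 0.85909$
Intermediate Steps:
$K = 32$ ($K = 8 + 4 \cdot 6 = 8 + 24 = 32$)
$n = - \frac{85}{42}$ ($n = \frac{66 + 104}{-1 - 83} = \frac{170}{-84} = 170 \left(- \frac{1}{84}\right) = - \frac{85}{42} \approx -2.0238$)
$x = 16807$ ($x = 7 + 32 \left(-21\right) \left(-25\right) = 7 - -16800 = 7 + 16800 = 16807$)
$W{\left(c \right)} = - \frac{85}{42}$
$\frac{210 \left(-21\right) + 18847}{W{\left(221 \right)} + x} = \frac{210 \left(-21\right) + 18847}{- \frac{85}{42} + 16807} = \frac{-4410 + 18847}{\frac{705809}{42}} = 14437 \cdot \frac{42}{705809} = \frac{606354}{705809}$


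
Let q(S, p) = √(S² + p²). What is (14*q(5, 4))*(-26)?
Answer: -364*√41 ≈ -2330.7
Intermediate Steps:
(14*q(5, 4))*(-26) = (14*√(5² + 4²))*(-26) = (14*√(25 + 16))*(-26) = (14*√41)*(-26) = -364*√41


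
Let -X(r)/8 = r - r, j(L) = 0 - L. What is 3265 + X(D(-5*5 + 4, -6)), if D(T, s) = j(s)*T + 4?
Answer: 3265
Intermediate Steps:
j(L) = -L
D(T, s) = 4 - T*s (D(T, s) = (-s)*T + 4 = -T*s + 4 = 4 - T*s)
X(r) = 0 (X(r) = -8*(r - r) = -8*0 = 0)
3265 + X(D(-5*5 + 4, -6)) = 3265 + 0 = 3265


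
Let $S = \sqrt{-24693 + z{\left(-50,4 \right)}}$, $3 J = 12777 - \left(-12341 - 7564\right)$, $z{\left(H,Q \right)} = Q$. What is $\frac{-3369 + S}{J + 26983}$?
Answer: $- \frac{3369}{37877} + \frac{i \sqrt{24689}}{37877} \approx -0.088946 + 0.0041484 i$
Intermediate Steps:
$J = 10894$ ($J = \frac{12777 - \left(-12341 - 7564\right)}{3} = \frac{12777 - -19905}{3} = \frac{12777 + 19905}{3} = \frac{1}{3} \cdot 32682 = 10894$)
$S = i \sqrt{24689}$ ($S = \sqrt{-24693 + 4} = \sqrt{-24689} = i \sqrt{24689} \approx 157.13 i$)
$\frac{-3369 + S}{J + 26983} = \frac{-3369 + i \sqrt{24689}}{10894 + 26983} = \frac{-3369 + i \sqrt{24689}}{37877} = \left(-3369 + i \sqrt{24689}\right) \frac{1}{37877} = - \frac{3369}{37877} + \frac{i \sqrt{24689}}{37877}$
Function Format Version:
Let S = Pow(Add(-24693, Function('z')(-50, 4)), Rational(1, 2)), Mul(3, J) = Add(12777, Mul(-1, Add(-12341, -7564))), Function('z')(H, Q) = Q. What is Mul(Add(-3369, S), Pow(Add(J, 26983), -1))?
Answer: Add(Rational(-3369, 37877), Mul(Rational(1, 37877), I, Pow(24689, Rational(1, 2)))) ≈ Add(-0.088946, Mul(0.0041484, I))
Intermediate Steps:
J = 10894 (J = Mul(Rational(1, 3), Add(12777, Mul(-1, Add(-12341, -7564)))) = Mul(Rational(1, 3), Add(12777, Mul(-1, -19905))) = Mul(Rational(1, 3), Add(12777, 19905)) = Mul(Rational(1, 3), 32682) = 10894)
S = Mul(I, Pow(24689, Rational(1, 2))) (S = Pow(Add(-24693, 4), Rational(1, 2)) = Pow(-24689, Rational(1, 2)) = Mul(I, Pow(24689, Rational(1, 2))) ≈ Mul(157.13, I))
Mul(Add(-3369, S), Pow(Add(J, 26983), -1)) = Mul(Add(-3369, Mul(I, Pow(24689, Rational(1, 2)))), Pow(Add(10894, 26983), -1)) = Mul(Add(-3369, Mul(I, Pow(24689, Rational(1, 2)))), Pow(37877, -1)) = Mul(Add(-3369, Mul(I, Pow(24689, Rational(1, 2)))), Rational(1, 37877)) = Add(Rational(-3369, 37877), Mul(Rational(1, 37877), I, Pow(24689, Rational(1, 2))))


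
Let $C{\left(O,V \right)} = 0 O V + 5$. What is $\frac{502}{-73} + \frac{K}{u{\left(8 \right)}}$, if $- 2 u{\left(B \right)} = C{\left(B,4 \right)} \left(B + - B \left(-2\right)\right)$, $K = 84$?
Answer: $- \frac{3021}{365} \approx -8.2767$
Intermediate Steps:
$C{\left(O,V \right)} = 5$ ($C{\left(O,V \right)} = 0 V + 5 = 0 + 5 = 5$)
$u{\left(B \right)} = - \frac{15 B}{2}$ ($u{\left(B \right)} = - \frac{5 \left(B + - B \left(-2\right)\right)}{2} = - \frac{5 \left(B + 2 B\right)}{2} = - \frac{5 \cdot 3 B}{2} = - \frac{15 B}{2}$)
$\frac{502}{-73} + \frac{K}{u{\left(8 \right)}} = \frac{502}{-73} + \frac{84}{\left(- \frac{15}{2}\right) 8} = 502 \left(- \frac{1}{73}\right) + \frac{84}{-60} = - \frac{502}{73} + 84 \left(- \frac{1}{60}\right) = - \frac{502}{73} - \frac{7}{5} = - \frac{3021}{365}$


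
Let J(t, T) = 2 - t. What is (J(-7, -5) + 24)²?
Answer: 1089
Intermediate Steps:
(J(-7, -5) + 24)² = ((2 - 1*(-7)) + 24)² = ((2 + 7) + 24)² = (9 + 24)² = 33² = 1089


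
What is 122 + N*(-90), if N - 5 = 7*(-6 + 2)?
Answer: 2192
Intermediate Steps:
N = -23 (N = 5 + 7*(-6 + 2) = 5 + 7*(-4) = 5 - 28 = -23)
122 + N*(-90) = 122 - 23*(-90) = 122 + 2070 = 2192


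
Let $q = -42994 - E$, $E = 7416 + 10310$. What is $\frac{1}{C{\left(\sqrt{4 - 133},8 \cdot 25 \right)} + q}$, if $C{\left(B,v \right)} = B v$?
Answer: $- \frac{253}{15383660} - \frac{i \sqrt{129}}{18460392} \approx -1.6446 \cdot 10^{-5} - 6.1525 \cdot 10^{-7} i$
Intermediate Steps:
$E = 17726$
$q = -60720$ ($q = -42994 - 17726 = -60720$)
$\frac{1}{C{\left(\sqrt{4 - 133},8 \cdot 25 \right)} + q} = \frac{1}{\sqrt{4 - 133} \cdot 8 \cdot 25 - 60720} = \frac{1}{\sqrt{-129} \cdot 200 - 60720} = \frac{1}{i \sqrt{129} \cdot 200 - 60720} = \frac{1}{200 i \sqrt{129} - 60720} = \frac{1}{-60720 + 200 i \sqrt{129}}$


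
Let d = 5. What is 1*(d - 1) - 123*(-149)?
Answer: 18331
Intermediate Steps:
1*(d - 1) - 123*(-149) = 1*(5 - 1) - 123*(-149) = 1*4 + 18327 = 4 + 18327 = 18331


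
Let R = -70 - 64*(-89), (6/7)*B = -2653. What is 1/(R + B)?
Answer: 6/15185 ≈ 0.00039513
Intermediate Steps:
B = -18571/6 (B = (7/6)*(-2653) = -18571/6 ≈ -3095.2)
R = 5626 (R = -70 + 5696 = 5626)
1/(R + B) = 1/(5626 - 18571/6) = 1/(15185/6) = 6/15185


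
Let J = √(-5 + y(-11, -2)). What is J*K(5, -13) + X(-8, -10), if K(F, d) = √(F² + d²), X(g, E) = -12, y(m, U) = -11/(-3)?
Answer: -12 + 2*I*√582/3 ≈ -12.0 + 16.083*I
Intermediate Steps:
y(m, U) = 11/3 (y(m, U) = -11*(-⅓) = 11/3)
J = 2*I*√3/3 (J = √(-5 + 11/3) = √(-4/3) = 2*I*√3/3 ≈ 1.1547*I)
J*K(5, -13) + X(-8, -10) = (2*I*√3/3)*√(5² + (-13)²) - 12 = (2*I*√3/3)*√(25 + 169) - 12 = (2*I*√3/3)*√194 - 12 = 2*I*√582/3 - 12 = -12 + 2*I*√582/3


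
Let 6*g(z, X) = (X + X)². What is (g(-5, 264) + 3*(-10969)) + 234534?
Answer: 248091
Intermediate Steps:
g(z, X) = 2*X²/3 (g(z, X) = (X + X)²/6 = (2*X)²/6 = (4*X²)/6 = 2*X²/3)
(g(-5, 264) + 3*(-10969)) + 234534 = ((⅔)*264² + 3*(-10969)) + 234534 = ((⅔)*69696 - 32907) + 234534 = (46464 - 32907) + 234534 = 13557 + 234534 = 248091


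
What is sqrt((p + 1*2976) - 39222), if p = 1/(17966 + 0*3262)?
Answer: I*sqrt(11699380778410)/17966 ≈ 190.38*I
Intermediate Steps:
p = 1/17966 (p = 1/(17966 + 0) = 1/17966 ≈ 5.5661e-5)
sqrt((p + 1*2976) - 39222) = sqrt((1/17966 + 1*2976) - 39222) = sqrt((1/17966 + 2976) - 39222) = sqrt(53466817/17966 - 39222) = sqrt(-651195635/17966) = I*sqrt(11699380778410)/17966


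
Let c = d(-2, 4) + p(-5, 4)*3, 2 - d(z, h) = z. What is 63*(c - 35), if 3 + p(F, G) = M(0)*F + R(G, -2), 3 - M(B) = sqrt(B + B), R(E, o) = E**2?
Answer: -2331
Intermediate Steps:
M(B) = 3 - sqrt(2)*sqrt(B) (M(B) = 3 - sqrt(B + B) = 3 - sqrt(2*B) = 3 - sqrt(2)*sqrt(B))
p(F, G) = -3 + G**2 + 3*F (p(F, G) = -3 + ((3 - sqrt(2)*sqrt(0))*F + G**2) = -3 + ((3 - 1*sqrt(2)*0)*F + G**2) = -3 + ((3 + 0)*F + G**2) = -3 + (3*F + G**2) = -3 + (G**2 + 3*F) = -3 + G**2 + 3*F)
d(z, h) = 2 - z
c = -2 (c = (2 - 1*(-2)) + (-3 + 4**2 + 3*(-5))*3 = (2 + 2) + (-3 + 16 - 15)*3 = 4 - 2*3 = 4 - 6 = -2)
63*(c - 35) = 63*(-2 - 35) = 63*(-37) = -2331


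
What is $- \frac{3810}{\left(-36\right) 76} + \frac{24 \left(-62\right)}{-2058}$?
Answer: $\frac{330893}{156408} \approx 2.1156$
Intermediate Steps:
$- \frac{3810}{\left(-36\right) 76} + \frac{24 \left(-62\right)}{-2058} = - \frac{3810}{-2736} - - \frac{248}{343} = \left(-3810\right) \left(- \frac{1}{2736}\right) + \frac{248}{343} = \frac{635}{456} + \frac{248}{343} = \frac{330893}{156408}$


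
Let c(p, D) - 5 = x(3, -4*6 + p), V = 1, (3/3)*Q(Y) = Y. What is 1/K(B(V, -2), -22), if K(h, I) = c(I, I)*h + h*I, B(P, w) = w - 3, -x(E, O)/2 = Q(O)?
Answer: -1/375 ≈ -0.0026667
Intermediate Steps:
Q(Y) = Y
x(E, O) = -2*O
B(P, w) = -3 + w
c(p, D) = 53 - 2*p (c(p, D) = 5 - 2*(-4*6 + p) = 5 - 2*(-24 + p) = 5 + (48 - 2*p) = 53 - 2*p)
K(h, I) = I*h + h*(53 - 2*I) (K(h, I) = (53 - 2*I)*h + h*I = h*(53 - 2*I) + I*h = I*h + h*(53 - 2*I))
1/K(B(V, -2), -22) = 1/((-3 - 2)*(53 - 1*(-22))) = 1/(-5*(53 + 22)) = 1/(-5*75) = 1/(-375) = -1/375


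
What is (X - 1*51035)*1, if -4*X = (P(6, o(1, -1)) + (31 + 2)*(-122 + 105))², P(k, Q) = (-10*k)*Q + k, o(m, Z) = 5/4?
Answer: -150260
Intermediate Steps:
o(m, Z) = 5/4 (o(m, Z) = 5*(¼) = 5/4)
P(k, Q) = k - 10*Q*k (P(k, Q) = -10*Q*k + k = k - 10*Q*k)
X = -99225 (X = -(6*(1 - 10*5/4) + (31 + 2)*(-122 + 105))²/4 = -(6*(1 - 25/2) + 33*(-17))²/4 = -(6*(-23/2) - 561)²/4 = -(-69 - 561)²/4 = -¼*(-630)² = -¼*396900 = -99225)
(X - 1*51035)*1 = (-99225 - 1*51035)*1 = (-99225 - 51035)*1 = -150260*1 = -150260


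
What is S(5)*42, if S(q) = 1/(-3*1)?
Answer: -14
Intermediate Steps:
S(q) = -⅓ (S(q) = 1/(-3) = -⅓)
S(5)*42 = -⅓*42 = -14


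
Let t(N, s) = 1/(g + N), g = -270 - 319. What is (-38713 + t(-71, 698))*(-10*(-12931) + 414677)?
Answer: -4633061302149/220 ≈ -2.1059e+10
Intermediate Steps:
g = -589
t(N, s) = 1/(-589 + N)
(-38713 + t(-71, 698))*(-10*(-12931) + 414677) = (-38713 + 1/(-589 - 71))*(-10*(-12931) + 414677) = (-38713 + 1/(-660))*(129310 + 414677) = (-38713 - 1/660)*543987 = -25550581/660*543987 = -4633061302149/220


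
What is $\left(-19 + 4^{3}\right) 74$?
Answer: $3330$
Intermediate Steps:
$\left(-19 + 4^{3}\right) 74 = \left(-19 + 64\right) 74 = 45 \cdot 74 = 3330$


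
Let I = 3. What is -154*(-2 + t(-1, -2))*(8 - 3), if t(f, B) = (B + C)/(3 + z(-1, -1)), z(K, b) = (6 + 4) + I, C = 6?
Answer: 2695/2 ≈ 1347.5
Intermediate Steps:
z(K, b) = 13 (z(K, b) = (6 + 4) + 3 = 10 + 3 = 13)
t(f, B) = 3/8 + B/16 (t(f, B) = (B + 6)/(3 + 13) = (6 + B)/16 = (6 + B)*(1/16) = 3/8 + B/16)
-154*(-2 + t(-1, -2))*(8 - 3) = -154*(-2 + (3/8 + (1/16)*(-2)))*(8 - 3) = -154*(-2 + (3/8 - ⅛))*5 = -154*(-2 + ¼)*5 = -(-539)*5/2 = -154*(-35/4) = 2695/2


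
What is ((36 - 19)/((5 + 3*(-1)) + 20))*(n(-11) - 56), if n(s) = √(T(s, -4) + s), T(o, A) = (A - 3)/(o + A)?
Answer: -476/11 + 17*I*√2370/330 ≈ -43.273 + 2.5079*I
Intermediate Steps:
T(o, A) = (-3 + A)/(A + o)
n(s) = √(s - 7/(-4 + s)) (n(s) = √((-3 - 4)/(-4 + s) + s) = √(-7/(-4 + s) + s) = √(s - 7/(-4 + s)))
((36 - 19)/((5 + 3*(-1)) + 20))*(n(-11) - 56) = ((36 - 19)/((5 + 3*(-1)) + 20))*(√((-7 - 11*(-4 - 11))/(-4 - 11)) - 56) = (17/((5 - 3) + 20))*(√((-7 - 11*(-15))/(-15)) - 56) = (17/(2 + 20))*(√(-(-7 + 165)/15) - 56) = (17/22)*(√(-1/15*158) - 56) = (17*(1/22))*(√(-158/15) - 56) = 17*(I*√2370/15 - 56)/22 = 17*(-56 + I*√2370/15)/22 = -476/11 + 17*I*√2370/330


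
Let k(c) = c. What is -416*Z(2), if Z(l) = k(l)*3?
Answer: -2496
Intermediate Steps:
Z(l) = 3*l (Z(l) = l*3 = 3*l)
-416*Z(2) = -1248*2 = -416*6 = -2496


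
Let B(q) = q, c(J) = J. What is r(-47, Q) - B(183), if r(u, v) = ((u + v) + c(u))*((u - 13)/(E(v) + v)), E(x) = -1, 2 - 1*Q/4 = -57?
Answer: -10305/47 ≈ -219.26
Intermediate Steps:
Q = 236 (Q = 8 - 4*(-57) = 8 + 228 = 236)
r(u, v) = (-13 + u)*(v + 2*u)/(-1 + v) (r(u, v) = ((u + v) + u)*((u - 13)/(-1 + v)) = (v + 2*u)*((-13 + u)/(-1 + v)) = (-13 + u)*(v + 2*u)/(-1 + v))
r(-47, Q) - B(183) = (-26*(-47) - 13*236 + 2*(-47)**2 - 47*236)/(-1 + 236) - 1*183 = (1222 - 3068 + 2*2209 - 11092)/235 - 183 = (1222 - 3068 + 4418 - 11092)/235 - 183 = (1/235)*(-8520) - 183 = -1704/47 - 183 = -10305/47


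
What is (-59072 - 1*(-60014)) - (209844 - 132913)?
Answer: -75989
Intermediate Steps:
(-59072 - 1*(-60014)) - (209844 - 132913) = (-59072 + 60014) - 1*76931 = 942 - 76931 = -75989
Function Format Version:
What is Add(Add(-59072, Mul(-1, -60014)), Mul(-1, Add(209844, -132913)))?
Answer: -75989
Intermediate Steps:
Add(Add(-59072, Mul(-1, -60014)), Mul(-1, Add(209844, -132913))) = Add(Add(-59072, 60014), Mul(-1, 76931)) = Add(942, -76931) = -75989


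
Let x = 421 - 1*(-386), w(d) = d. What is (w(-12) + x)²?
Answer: 632025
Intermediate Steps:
x = 807 (x = 421 + 386 = 807)
(w(-12) + x)² = (-12 + 807)² = 795² = 632025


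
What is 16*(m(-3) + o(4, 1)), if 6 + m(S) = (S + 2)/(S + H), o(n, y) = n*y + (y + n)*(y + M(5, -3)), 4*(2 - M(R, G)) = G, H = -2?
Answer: 1356/5 ≈ 271.20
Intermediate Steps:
M(R, G) = 2 - G/4
o(n, y) = n*y + (11/4 + y)*(n + y) (o(n, y) = n*y + (y + n)*(y + (2 - ¼*(-3))) = n*y + (n + y)*(y + (2 + ¾)) = n*y + (n + y)*(y + 11/4) = n*y + (n + y)*(11/4 + y) = n*y + (11/4 + y)*(n + y))
m(S) = -6 + (2 + S)/(-2 + S) (m(S) = -6 + (S + 2)/(S - 2) = -6 + (2 + S)/(-2 + S))
16*(m(-3) + o(4, 1)) = 16*((14 - 5*(-3))/(-2 - 3) + (1² + (11/4)*4 + (11/4)*1 + 2*4*1)) = 16*((14 + 15)/(-5) + (1 + 11 + 11/4 + 8)) = 16*(-⅕*29 + 91/4) = 16*(-29/5 + 91/4) = 16*(339/20) = 1356/5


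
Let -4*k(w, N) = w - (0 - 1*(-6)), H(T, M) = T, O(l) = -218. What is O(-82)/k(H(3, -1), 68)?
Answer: -872/3 ≈ -290.67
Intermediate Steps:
k(w, N) = 3/2 - w/4 (k(w, N) = -(w - (0 - 1*(-6)))/4 = -(w - (0 + 6))/4 = -(w - 1*6)/4 = -(w - 6)/4 = -(-6 + w)/4 = 3/2 - w/4)
O(-82)/k(H(3, -1), 68) = -218/(3/2 - ¼*3) = -218/(3/2 - ¾) = -218/¾ = -218*4/3 = -872/3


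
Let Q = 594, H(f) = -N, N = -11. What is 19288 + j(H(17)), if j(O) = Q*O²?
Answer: 91162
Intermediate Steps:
H(f) = 11 (H(f) = -1*(-11) = 11)
j(O) = 594*O²
19288 + j(H(17)) = 19288 + 594*11² = 19288 + 594*121 = 19288 + 71874 = 91162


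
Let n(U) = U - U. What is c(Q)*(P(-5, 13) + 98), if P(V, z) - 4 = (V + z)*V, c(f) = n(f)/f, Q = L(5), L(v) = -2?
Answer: 0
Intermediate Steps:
n(U) = 0
Q = -2
c(f) = 0 (c(f) = 0/f = 0)
P(V, z) = 4 + V*(V + z) (P(V, z) = 4 + (V + z)*V = 4 + V*(V + z))
c(Q)*(P(-5, 13) + 98) = 0*((4 + (-5)² - 5*13) + 98) = 0*((4 + 25 - 65) + 98) = 0*(-36 + 98) = 0*62 = 0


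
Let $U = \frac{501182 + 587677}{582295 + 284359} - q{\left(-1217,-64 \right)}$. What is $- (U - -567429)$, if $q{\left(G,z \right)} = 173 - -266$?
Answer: $- \frac{491385240319}{866654} \approx -5.6699 \cdot 10^{5}$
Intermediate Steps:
$q{\left(G,z \right)} = 439$ ($q{\left(G,z \right)} = 173 + 266 = 439$)
$U = - \frac{379372247}{866654}$ ($U = \frac{501182 + 587677}{582295 + 284359} - 439 = \frac{1088859}{866654} - 439 = - \frac{379372247}{866654} \approx -437.74$)
$- (U - -567429) = - (- \frac{379372247}{866654} - -567429) = - (- \frac{379372247}{866654} + 567429) = \left(-1\right) \frac{491385240319}{866654} = - \frac{491385240319}{866654}$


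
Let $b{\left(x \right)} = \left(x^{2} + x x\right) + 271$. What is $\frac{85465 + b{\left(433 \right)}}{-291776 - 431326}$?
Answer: $- \frac{230357}{361551} \approx -0.63714$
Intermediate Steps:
$b{\left(x \right)} = 271 + 2 x^{2}$ ($b{\left(x \right)} = \left(x^{2} + x^{2}\right) + 271 = 2 x^{2} + 271 = 271 + 2 x^{2}$)
$\frac{85465 + b{\left(433 \right)}}{-291776 - 431326} = \frac{85465 + \left(271 + 2 \cdot 433^{2}\right)}{-291776 - 431326} = \frac{85465 + \left(271 + 2 \cdot 187489\right)}{-723102} = \left(85465 + \left(271 + 374978\right)\right) \left(- \frac{1}{723102}\right) = \left(85465 + 375249\right) \left(- \frac{1}{723102}\right) = 460714 \left(- \frac{1}{723102}\right) = - \frac{230357}{361551}$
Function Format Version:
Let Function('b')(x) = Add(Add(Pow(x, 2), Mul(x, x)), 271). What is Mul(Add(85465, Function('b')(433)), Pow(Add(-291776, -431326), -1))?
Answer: Rational(-230357, 361551) ≈ -0.63714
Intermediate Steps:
Function('b')(x) = Add(271, Mul(2, Pow(x, 2))) (Function('b')(x) = Add(Add(Pow(x, 2), Pow(x, 2)), 271) = Add(Mul(2, Pow(x, 2)), 271) = Add(271, Mul(2, Pow(x, 2))))
Mul(Add(85465, Function('b')(433)), Pow(Add(-291776, -431326), -1)) = Mul(Add(85465, Add(271, Mul(2, Pow(433, 2)))), Pow(Add(-291776, -431326), -1)) = Mul(Add(85465, Add(271, Mul(2, 187489))), Pow(-723102, -1)) = Mul(Add(85465, Add(271, 374978)), Rational(-1, 723102)) = Mul(Add(85465, 375249), Rational(-1, 723102)) = Mul(460714, Rational(-1, 723102)) = Rational(-230357, 361551)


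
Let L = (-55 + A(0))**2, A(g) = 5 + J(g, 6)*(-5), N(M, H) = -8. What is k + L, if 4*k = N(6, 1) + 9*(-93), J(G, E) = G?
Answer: 9155/4 ≈ 2288.8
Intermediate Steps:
A(g) = 5 - 5*g (A(g) = 5 + g*(-5) = 5 - 5*g)
L = 2500 (L = (-55 + (5 - 5*0))**2 = (-55 + (5 + 0))**2 = (-55 + 5)**2 = (-50)**2 = 2500)
k = -845/4 (k = (-8 + 9*(-93))/4 = (-8 - 837)/4 = (1/4)*(-845) = -845/4 ≈ -211.25)
k + L = -845/4 + 2500 = 9155/4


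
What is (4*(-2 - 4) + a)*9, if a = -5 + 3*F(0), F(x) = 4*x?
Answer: -261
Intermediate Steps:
a = -5 (a = -5 + 3*(4*0) = -5 + 3*0 = -5 + 0 = -5)
(4*(-2 - 4) + a)*9 = (4*(-2 - 4) - 5)*9 = (4*(-6) - 5)*9 = (-24 - 5)*9 = -29*9 = -261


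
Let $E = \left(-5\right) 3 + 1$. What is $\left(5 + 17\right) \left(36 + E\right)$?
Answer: $484$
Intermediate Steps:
$E = -14$ ($E = -15 + 1 = -14$)
$\left(5 + 17\right) \left(36 + E\right) = \left(5 + 17\right) \left(36 - 14\right) = 22 \cdot 22 = 484$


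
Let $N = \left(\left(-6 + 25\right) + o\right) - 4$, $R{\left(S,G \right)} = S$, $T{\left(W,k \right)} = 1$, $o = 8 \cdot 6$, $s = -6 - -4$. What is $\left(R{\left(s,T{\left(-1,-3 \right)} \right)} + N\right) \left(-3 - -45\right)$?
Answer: $2562$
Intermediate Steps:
$s = -2$ ($s = -6 + 4 = -2$)
$o = 48$
$N = 63$ ($N = \left(\left(-6 + 25\right) + 48\right) - 4 = \left(19 + 48\right) - 4 = 67 - 4 = 63$)
$\left(R{\left(s,T{\left(-1,-3 \right)} \right)} + N\right) \left(-3 - -45\right) = \left(-2 + 63\right) \left(-3 - -45\right) = 61 \left(-3 + 45\right) = 61 \cdot 42 = 2562$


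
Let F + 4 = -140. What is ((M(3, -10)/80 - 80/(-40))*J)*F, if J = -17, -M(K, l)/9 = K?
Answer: 20349/5 ≈ 4069.8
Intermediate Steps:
F = -144 (F = -4 - 140 = -144)
M(K, l) = -9*K
((M(3, -10)/80 - 80/(-40))*J)*F = ((-9*3/80 - 80/(-40))*(-17))*(-144) = ((-27*1/80 - 80*(-1/40))*(-17))*(-144) = ((-27/80 + 2)*(-17))*(-144) = ((133/80)*(-17))*(-144) = -2261/80*(-144) = 20349/5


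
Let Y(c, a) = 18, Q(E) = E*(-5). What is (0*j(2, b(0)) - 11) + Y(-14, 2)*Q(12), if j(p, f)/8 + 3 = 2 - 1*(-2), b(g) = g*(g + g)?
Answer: -1091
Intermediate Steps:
Q(E) = -5*E
b(g) = 2*g² (b(g) = g*(2*g) = 2*g²)
j(p, f) = 8 (j(p, f) = -24 + 8*(2 - 1*(-2)) = -24 + 8*(2 + 2) = -24 + 8*4 = -24 + 32 = 8)
(0*j(2, b(0)) - 11) + Y(-14, 2)*Q(12) = (0*8 - 11) + 18*(-5*12) = (0 - 11) + 18*(-60) = -11 - 1080 = -1091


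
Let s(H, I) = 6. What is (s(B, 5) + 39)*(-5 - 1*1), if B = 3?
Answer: -270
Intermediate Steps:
(s(B, 5) + 39)*(-5 - 1*1) = (6 + 39)*(-5 - 1*1) = 45*(-5 - 1) = 45*(-6) = -270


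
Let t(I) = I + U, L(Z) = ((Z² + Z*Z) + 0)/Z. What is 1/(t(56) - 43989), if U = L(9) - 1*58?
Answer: -1/43973 ≈ -2.2741e-5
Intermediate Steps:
L(Z) = 2*Z (L(Z) = ((Z² + Z²) + 0)/Z = (2*Z² + 0)/Z = (2*Z²)/Z = 2*Z)
U = -40 (U = 2*9 - 1*58 = 18 - 58 = -40)
t(I) = -40 + I (t(I) = I - 40 = -40 + I)
1/(t(56) - 43989) = 1/((-40 + 56) - 43989) = 1/(16 - 43989) = 1/(-43973) = -1/43973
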